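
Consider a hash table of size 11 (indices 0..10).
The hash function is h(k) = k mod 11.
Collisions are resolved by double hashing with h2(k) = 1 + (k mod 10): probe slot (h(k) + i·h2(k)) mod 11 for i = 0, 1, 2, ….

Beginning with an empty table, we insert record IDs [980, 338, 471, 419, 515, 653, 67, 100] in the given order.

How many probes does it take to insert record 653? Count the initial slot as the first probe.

Insert 980: h=1, slot 1 empty -> index 1.
Insert 338: h=8, slot 8 empty -> index 8.
Insert 471: h=9, slot 9 empty -> index 9.
Insert 419: h=1, h2=10, slot 1 occupied -> index 0.
Insert 515: h=9, h2=6, slot 9 occupied -> index 4.
Insert 653: h=4, h2=4, slots 4,8,1 occupied -> index 5.
Insert 67: h=1, h2=8, slots 1,9 occupied -> index 6.
Insert 100: h=1, h2=1, slot 1 occupied -> index 2.
Table: [419, 980, 100, -, 515, 653, 67, -, 338, 471, -]

4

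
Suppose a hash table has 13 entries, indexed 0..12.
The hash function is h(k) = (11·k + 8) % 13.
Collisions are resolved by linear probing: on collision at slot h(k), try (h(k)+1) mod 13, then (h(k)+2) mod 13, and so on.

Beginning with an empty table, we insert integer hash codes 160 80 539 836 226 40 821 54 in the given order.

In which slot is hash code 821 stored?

Insert 160: h=0, slot 0 empty → index 0.
Insert 80: h=4, slot 4 empty → index 4.
Insert 539: h=9, slot 9 empty → index 9.
Insert 836: h=0, slot 0 occupied → index 1.
Insert 226: h=11, slot 11 empty → index 11.
Insert 40: h=6, slot 6 empty → index 6.
Insert 821: h=4, slot 4 occupied → index 5.
Insert 54: h=4, slots 4,5,6 occupied → index 7.
Table: [160, 836, —, —, 80, 821, 40, 54, —, 539, —, 226, —]

5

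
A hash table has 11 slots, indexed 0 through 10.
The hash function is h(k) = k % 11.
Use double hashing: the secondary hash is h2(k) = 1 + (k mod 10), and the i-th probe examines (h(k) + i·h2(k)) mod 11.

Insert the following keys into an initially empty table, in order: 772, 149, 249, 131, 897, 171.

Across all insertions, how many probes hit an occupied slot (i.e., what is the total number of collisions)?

2

Insert 772: h=2, slot 2 empty -> index 2.
Insert 149: h=6, slot 6 empty -> index 6.
Insert 249: h=7, slot 7 empty -> index 7.
Insert 131: h=10, slot 10 empty -> index 10.
Insert 897: h=6, h2=8, slot 6 occupied -> index 3.
Insert 171: h=6, h2=2, slot 6 occupied -> index 8.
Table: [∅, ∅, 772, 897, ∅, ∅, 149, 249, 171, ∅, 131]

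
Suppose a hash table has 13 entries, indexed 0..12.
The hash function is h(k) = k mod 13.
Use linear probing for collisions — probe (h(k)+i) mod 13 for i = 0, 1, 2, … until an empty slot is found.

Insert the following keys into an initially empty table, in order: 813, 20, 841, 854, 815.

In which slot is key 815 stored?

Insert 813: h=7, slot 7 empty => index 7.
Insert 20: h=7, slot 7 occupied => index 8.
Insert 841: h=9, slot 9 empty => index 9.
Insert 854: h=9, slot 9 occupied => index 10.
Insert 815: h=9, slots 9,10 occupied => index 11.
Table: [∅, ∅, ∅, ∅, ∅, ∅, ∅, 813, 20, 841, 854, 815, ∅]

11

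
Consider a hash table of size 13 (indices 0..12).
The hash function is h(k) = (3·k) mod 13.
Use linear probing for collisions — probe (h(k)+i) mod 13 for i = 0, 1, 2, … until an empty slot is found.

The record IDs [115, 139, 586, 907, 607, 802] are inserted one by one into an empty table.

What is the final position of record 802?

115: h=7 -> slot 7
139: h=1 -> slot 1
586: h=3 -> slot 3
907: h=4 -> slot 4
607: h=1, probe 1,2 -> slot 2
802: h=1, probe 1,2,3,4,5 -> slot 5
Table: [-, 139, 607, 586, 907, 802, -, 115, -, -, -, -, -]

5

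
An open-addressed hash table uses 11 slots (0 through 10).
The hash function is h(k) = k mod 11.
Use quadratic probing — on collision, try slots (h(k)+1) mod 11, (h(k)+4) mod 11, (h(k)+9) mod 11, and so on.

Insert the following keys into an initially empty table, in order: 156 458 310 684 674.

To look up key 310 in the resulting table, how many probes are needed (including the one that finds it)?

2

Insert 156: h=2, slot 2 empty → index 2.
Insert 458: h=7, slot 7 empty → index 7.
Insert 310: h=2, slot 2 occupied → index 3.
Insert 684: h=2, slots 2,3 occupied → index 6.
Insert 674: h=3, slot 3 occupied → index 4.
Table: [∅, ∅, 156, 310, 674, ∅, 684, 458, ∅, ∅, ∅]
Lookup 310: h=2, probe 2,3 → found at 3.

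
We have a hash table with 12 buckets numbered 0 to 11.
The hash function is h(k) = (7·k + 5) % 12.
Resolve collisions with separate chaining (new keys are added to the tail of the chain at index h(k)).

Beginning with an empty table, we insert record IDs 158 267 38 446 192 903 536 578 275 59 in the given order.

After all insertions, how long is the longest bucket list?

4

Insert 158: h=7, bucket 7 empty → new chain.
Insert 267: h=2, bucket 2 empty → new chain.
Insert 38: h=7, bucket 7 nonempty → append to chain.
Insert 446: h=7, bucket 7 nonempty → append to chain.
Insert 192: h=5, bucket 5 empty → new chain.
Insert 903: h=2, bucket 2 nonempty → append to chain.
Insert 536: h=1, bucket 1 empty → new chain.
Insert 578: h=7, bucket 7 nonempty → append to chain.
Insert 275: h=10, bucket 10 empty → new chain.
Insert 59: h=10, bucket 10 nonempty → append to chain.
Final buckets:
0: —
1: 536
2: 267 -> 903
3: —
4: —
5: 192
6: —
7: 158 -> 38 -> 446 -> 578
8: —
9: —
10: 275 -> 59
11: —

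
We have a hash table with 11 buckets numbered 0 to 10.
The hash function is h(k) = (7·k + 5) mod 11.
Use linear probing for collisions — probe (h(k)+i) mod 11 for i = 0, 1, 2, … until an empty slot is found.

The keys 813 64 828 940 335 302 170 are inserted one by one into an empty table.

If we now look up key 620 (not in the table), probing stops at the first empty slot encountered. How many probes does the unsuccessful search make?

2

Insert 813: h=9, slot 9 empty -> index 9.
Insert 64: h=2, slot 2 empty -> index 2.
Insert 828: h=4, slot 4 empty -> index 4.
Insert 940: h=7, slot 7 empty -> index 7.
Insert 335: h=7, slot 7 occupied -> index 8.
Insert 302: h=7, slots 7,8,9 occupied -> index 10.
Insert 170: h=7, slots 7,8,9,10 occupied -> index 0.
Table: [170, -, 64, -, 828, -, -, 940, 335, 813, 302]
Lookup 620: h=0, probe 0,1 → slot 1 empty, not found.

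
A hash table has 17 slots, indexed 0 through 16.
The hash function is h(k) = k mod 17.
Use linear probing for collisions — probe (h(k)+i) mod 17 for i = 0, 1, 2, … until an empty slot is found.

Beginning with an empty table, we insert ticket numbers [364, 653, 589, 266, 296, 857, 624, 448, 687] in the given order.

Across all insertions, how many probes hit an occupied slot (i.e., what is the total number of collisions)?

15

364 hashes to 7; slot 7 is free -> place at 7.
653 hashes to 7; 7 taken -> place at 8.
589 hashes to 11; slot 11 is free -> place at 11.
266 hashes to 11; 11 taken -> place at 12.
296 hashes to 7; 7,8 taken -> place at 9.
857 hashes to 7; 7,8,9 taken -> place at 10.
624 hashes to 12; 12 taken -> place at 13.
448 hashes to 6; slot 6 is free -> place at 6.
687 hashes to 7; 7,8,9,10,11,12,13 taken -> place at 14.
Table: [_, _, _, _, _, _, 448, 364, 653, 296, 857, 589, 266, 624, 687, _, _]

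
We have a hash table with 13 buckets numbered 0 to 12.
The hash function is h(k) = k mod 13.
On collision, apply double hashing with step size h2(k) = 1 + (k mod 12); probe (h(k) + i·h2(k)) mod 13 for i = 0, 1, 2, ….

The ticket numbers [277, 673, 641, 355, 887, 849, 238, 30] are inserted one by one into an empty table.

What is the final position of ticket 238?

Insert 277: h=4, slot 4 empty → index 4.
Insert 673: h=10, slot 10 empty → index 10.
Insert 641: h=4, h2=6, slots 4,10 occupied → index 3.
Insert 355: h=4, h2=8, slot 4 occupied → index 12.
Insert 887: h=3, h2=12, slot 3 occupied → index 2.
Insert 849: h=4, h2=10, slot 4 occupied → index 1.
Insert 238: h=4, h2=11, slots 4,2 occupied → index 0.
Insert 30: h=4, h2=7, slot 4 occupied → index 11.
Table: [238, 849, 887, 641, 277, ., ., ., ., ., 673, 30, 355]

0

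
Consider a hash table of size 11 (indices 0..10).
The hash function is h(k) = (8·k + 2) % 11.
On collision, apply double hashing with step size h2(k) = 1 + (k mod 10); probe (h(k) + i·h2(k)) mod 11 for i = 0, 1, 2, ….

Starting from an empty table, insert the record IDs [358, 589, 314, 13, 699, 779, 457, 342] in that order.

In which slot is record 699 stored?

4

358: h=6 => slot 6
589: h=6, h2=10, probe 6,5 => slot 5
314: h=6, h2=5, probe 6,0 => slot 0
13: h=7 => slot 7
699: h=6, h2=10, probe 6,5,4 => slot 4
779: h=8 => slot 8
457: h=6, h2=8, probe 6,3 => slot 3
342: h=10 => slot 10
Table: [314, -, -, 457, 699, 589, 358, 13, 779, -, 342]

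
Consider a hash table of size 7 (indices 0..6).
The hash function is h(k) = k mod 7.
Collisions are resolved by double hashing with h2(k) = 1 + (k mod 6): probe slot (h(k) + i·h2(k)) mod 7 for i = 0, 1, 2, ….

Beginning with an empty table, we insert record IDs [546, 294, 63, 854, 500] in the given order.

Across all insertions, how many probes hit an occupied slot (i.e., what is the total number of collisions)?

546: h=0 -> slot 0
294: h=0, h2=1, probe 0,1 -> slot 1
63: h=0, h2=4, probe 0,4 -> slot 4
854: h=0, h2=3, probe 0,3 -> slot 3
500: h=3, h2=3, probe 3,6 -> slot 6
Table: [546, 294, ∅, 854, 63, ∅, 500]

4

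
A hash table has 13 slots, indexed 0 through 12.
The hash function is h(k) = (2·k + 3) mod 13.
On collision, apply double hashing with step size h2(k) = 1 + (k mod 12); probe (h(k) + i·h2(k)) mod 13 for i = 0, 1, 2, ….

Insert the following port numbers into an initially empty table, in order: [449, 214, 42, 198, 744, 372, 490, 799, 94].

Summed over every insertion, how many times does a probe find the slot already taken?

5

449 hashes to 4; slot 4 is free → place at 4.
214 hashes to 2; slot 2 is free → place at 2.
42 hashes to 9; slot 9 is free → place at 9.
198 hashes to 9, h2=7; 9 taken → place at 3.
744 hashes to 9, h2=1; 9 taken → place at 10.
372 hashes to 6; slot 6 is free → place at 6.
490 hashes to 8; slot 8 is free → place at 8.
799 hashes to 2, h2=8; 2,10 taken → place at 5.
94 hashes to 9, h2=11; 9 taken → place at 7.
Table: [., ., 214, 198, 449, 799, 372, 94, 490, 42, 744, ., .]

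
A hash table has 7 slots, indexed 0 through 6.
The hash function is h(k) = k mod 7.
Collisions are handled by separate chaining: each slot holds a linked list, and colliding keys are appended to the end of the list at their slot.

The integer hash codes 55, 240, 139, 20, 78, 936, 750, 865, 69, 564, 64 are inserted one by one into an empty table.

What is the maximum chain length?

4

55 → bucket 6
240 → bucket 2
139 → bucket 6 (collision)
20 → bucket 6 (collision)
78 → bucket 1
936 → bucket 5
750 → bucket 1 (collision)
865 → bucket 4
69 → bucket 6 (collision)
564 → bucket 4 (collision)
64 → bucket 1 (collision)
Final buckets:
0: _
1: 78 -> 750 -> 64
2: 240
3: _
4: 865 -> 564
5: 936
6: 55 -> 139 -> 20 -> 69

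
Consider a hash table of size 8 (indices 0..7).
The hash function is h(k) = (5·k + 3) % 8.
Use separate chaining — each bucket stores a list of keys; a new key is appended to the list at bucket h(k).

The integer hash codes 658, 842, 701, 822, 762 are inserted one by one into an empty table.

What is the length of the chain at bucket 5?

3

Insert 658: h=5, bucket 5 empty → new chain.
Insert 842: h=5, bucket 5 nonempty → append to chain.
Insert 701: h=4, bucket 4 empty → new chain.
Insert 822: h=1, bucket 1 empty → new chain.
Insert 762: h=5, bucket 5 nonempty → append to chain.
Final buckets:
0: —
1: 822
2: —
3: —
4: 701
5: 658 -> 842 -> 762
6: —
7: —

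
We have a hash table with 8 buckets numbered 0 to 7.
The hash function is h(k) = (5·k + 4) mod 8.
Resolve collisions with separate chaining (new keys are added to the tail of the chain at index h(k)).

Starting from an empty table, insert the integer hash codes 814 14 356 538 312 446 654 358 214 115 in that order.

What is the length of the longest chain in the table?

Insert 814: h=2, bucket 2 empty -> new chain.
Insert 14: h=2, bucket 2 nonempty -> append to chain.
Insert 356: h=0, bucket 0 empty -> new chain.
Insert 538: h=6, bucket 6 empty -> new chain.
Insert 312: h=4, bucket 4 empty -> new chain.
Insert 446: h=2, bucket 2 nonempty -> append to chain.
Insert 654: h=2, bucket 2 nonempty -> append to chain.
Insert 358: h=2, bucket 2 nonempty -> append to chain.
Insert 214: h=2, bucket 2 nonempty -> append to chain.
Insert 115: h=3, bucket 3 empty -> new chain.
Final buckets:
0: 356
1: _
2: 814 -> 14 -> 446 -> 654 -> 358 -> 214
3: 115
4: 312
5: _
6: 538
7: _

6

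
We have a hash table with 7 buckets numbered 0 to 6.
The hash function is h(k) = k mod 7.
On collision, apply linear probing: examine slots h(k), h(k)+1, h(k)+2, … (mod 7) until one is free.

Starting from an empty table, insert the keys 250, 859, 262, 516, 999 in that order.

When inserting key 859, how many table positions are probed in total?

250 hashes to 5; slot 5 is free -> place at 5.
859 hashes to 5; 5 taken -> place at 6.
262 hashes to 3; slot 3 is free -> place at 3.
516 hashes to 5; 5,6 taken -> place at 0.
999 hashes to 5; 5,6,0 taken -> place at 1.
Table: [516, 999, ∅, 262, ∅, 250, 859]

2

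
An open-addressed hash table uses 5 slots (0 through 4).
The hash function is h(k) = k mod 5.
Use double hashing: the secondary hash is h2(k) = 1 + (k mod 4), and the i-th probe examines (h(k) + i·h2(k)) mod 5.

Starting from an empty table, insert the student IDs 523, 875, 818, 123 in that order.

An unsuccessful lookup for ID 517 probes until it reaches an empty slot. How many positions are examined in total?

2

Insert 523: h=3, slot 3 empty → index 3.
Insert 875: h=0, slot 0 empty → index 0.
Insert 818: h=3, h2=3, slot 3 occupied → index 1.
Insert 123: h=3, h2=4, slot 3 occupied → index 2.
Table: [875, 818, 123, 523, -]
Lookup 517: h=2, h2=2, probe 2,4 → slot 4 empty, not found.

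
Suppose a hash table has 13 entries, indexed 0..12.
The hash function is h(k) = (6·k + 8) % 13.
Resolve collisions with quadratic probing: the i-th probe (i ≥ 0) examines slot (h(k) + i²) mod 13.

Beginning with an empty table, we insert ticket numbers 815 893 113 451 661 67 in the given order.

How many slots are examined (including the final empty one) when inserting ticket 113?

815: h=10 -> slot 10
893: h=10, probe 10,11 -> slot 11
113: h=10, probe 10,11,1 -> slot 1
451: h=10, probe 10,11,1,6 -> slot 6
661: h=9 -> slot 9
67: h=7 -> slot 7
Table: [., 113, ., ., ., ., 451, 67, ., 661, 815, 893, .]

3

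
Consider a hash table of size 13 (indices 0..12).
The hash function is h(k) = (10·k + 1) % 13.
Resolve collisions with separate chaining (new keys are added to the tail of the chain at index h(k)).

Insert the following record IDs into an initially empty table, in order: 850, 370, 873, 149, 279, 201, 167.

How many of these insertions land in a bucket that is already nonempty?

3

Insert 850: h=12, bucket 12 empty -> new chain.
Insert 370: h=9, bucket 9 empty -> new chain.
Insert 873: h=8, bucket 8 empty -> new chain.
Insert 149: h=9, bucket 9 nonempty -> append to chain.
Insert 279: h=9, bucket 9 nonempty -> append to chain.
Insert 201: h=9, bucket 9 nonempty -> append to chain.
Insert 167: h=7, bucket 7 empty -> new chain.
Final buckets:
0: —
1: —
2: —
3: —
4: —
5: —
6: —
7: 167
8: 873
9: 370 -> 149 -> 279 -> 201
10: —
11: —
12: 850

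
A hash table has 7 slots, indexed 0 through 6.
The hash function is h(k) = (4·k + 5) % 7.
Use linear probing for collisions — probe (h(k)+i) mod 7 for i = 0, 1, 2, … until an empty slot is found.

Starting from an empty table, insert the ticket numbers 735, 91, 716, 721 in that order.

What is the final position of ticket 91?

735: h=5 → slot 5
91: h=5, probe 5,6 → slot 6
716: h=6, probe 6,0 → slot 0
721: h=5, probe 5,6,0,1 → slot 1
Table: [716, 721, -, -, -, 735, 91]

6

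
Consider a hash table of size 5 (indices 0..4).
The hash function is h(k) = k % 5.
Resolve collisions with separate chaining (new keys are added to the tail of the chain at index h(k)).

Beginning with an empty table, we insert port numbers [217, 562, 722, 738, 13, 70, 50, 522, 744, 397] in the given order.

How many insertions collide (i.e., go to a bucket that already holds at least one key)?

Insert 217: h=2, bucket 2 empty → new chain.
Insert 562: h=2, bucket 2 nonempty → append to chain.
Insert 722: h=2, bucket 2 nonempty → append to chain.
Insert 738: h=3, bucket 3 empty → new chain.
Insert 13: h=3, bucket 3 nonempty → append to chain.
Insert 70: h=0, bucket 0 empty → new chain.
Insert 50: h=0, bucket 0 nonempty → append to chain.
Insert 522: h=2, bucket 2 nonempty → append to chain.
Insert 744: h=4, bucket 4 empty → new chain.
Insert 397: h=2, bucket 2 nonempty → append to chain.
Final buckets:
0: 70 -> 50
1: ∅
2: 217 -> 562 -> 722 -> 522 -> 397
3: 738 -> 13
4: 744

6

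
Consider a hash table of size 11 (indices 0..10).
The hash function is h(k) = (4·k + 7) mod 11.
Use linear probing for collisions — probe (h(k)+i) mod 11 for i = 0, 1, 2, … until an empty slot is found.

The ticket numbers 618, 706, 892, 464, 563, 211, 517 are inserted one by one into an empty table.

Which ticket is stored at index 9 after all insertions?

517

Insert 618: h=4, slot 4 empty => index 4.
Insert 706: h=4, slot 4 occupied => index 5.
Insert 892: h=0, slot 0 empty => index 0.
Insert 464: h=4, slots 4,5 occupied => index 6.
Insert 563: h=4, slots 4,5,6 occupied => index 7.
Insert 211: h=4, slots 4,5,6,7 occupied => index 8.
Insert 517: h=7, slots 7,8 occupied => index 9.
Table: [892, ∅, ∅, ∅, 618, 706, 464, 563, 211, 517, ∅]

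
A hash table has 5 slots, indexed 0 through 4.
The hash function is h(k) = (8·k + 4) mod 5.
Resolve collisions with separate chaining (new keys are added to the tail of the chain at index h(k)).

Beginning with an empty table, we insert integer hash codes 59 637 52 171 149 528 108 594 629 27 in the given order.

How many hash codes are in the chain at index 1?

Insert 59: h=1, bucket 1 empty -> new chain.
Insert 637: h=0, bucket 0 empty -> new chain.
Insert 52: h=0, bucket 0 nonempty -> append to chain.
Insert 171: h=2, bucket 2 empty -> new chain.
Insert 149: h=1, bucket 1 nonempty -> append to chain.
Insert 528: h=3, bucket 3 empty -> new chain.
Insert 108: h=3, bucket 3 nonempty -> append to chain.
Insert 594: h=1, bucket 1 nonempty -> append to chain.
Insert 629: h=1, bucket 1 nonempty -> append to chain.
Insert 27: h=0, bucket 0 nonempty -> append to chain.
Final buckets:
0: 637 -> 52 -> 27
1: 59 -> 149 -> 594 -> 629
2: 171
3: 528 -> 108
4: .

4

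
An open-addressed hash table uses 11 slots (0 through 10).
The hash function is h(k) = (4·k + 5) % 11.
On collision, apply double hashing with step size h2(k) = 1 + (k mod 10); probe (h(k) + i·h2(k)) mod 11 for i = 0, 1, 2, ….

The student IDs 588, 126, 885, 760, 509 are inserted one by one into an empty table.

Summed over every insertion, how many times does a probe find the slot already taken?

4

588: h=3 → slot 3
126: h=3, h2=7, probe 3,10 → slot 10
885: h=3, h2=6, probe 3,9 → slot 9
760: h=9, h2=1, probe 9,10,0 → slot 0
509: h=6 → slot 6
Table: [760, ., ., 588, ., ., 509, ., ., 885, 126]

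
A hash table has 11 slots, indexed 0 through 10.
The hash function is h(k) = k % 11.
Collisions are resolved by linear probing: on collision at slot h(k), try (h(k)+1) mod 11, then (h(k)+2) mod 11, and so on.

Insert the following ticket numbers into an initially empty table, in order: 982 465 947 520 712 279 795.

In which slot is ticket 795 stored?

Insert 982: h=3, slot 3 empty => index 3.
Insert 465: h=3, slot 3 occupied => index 4.
Insert 947: h=1, slot 1 empty => index 1.
Insert 520: h=3, slots 3,4 occupied => index 5.
Insert 712: h=8, slot 8 empty => index 8.
Insert 279: h=4, slots 4,5 occupied => index 6.
Insert 795: h=3, slots 3,4,5,6 occupied => index 7.
Table: [∅, 947, ∅, 982, 465, 520, 279, 795, 712, ∅, ∅]

7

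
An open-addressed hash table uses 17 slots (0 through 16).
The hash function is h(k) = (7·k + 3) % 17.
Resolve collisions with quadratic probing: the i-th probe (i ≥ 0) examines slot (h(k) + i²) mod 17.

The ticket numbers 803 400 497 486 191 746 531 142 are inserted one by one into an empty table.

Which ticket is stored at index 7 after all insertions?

803: h=14 → slot 14
400: h=15 → slot 15
497: h=14, probe 14,15,1 → slot 1
486: h=5 → slot 5
191: h=14, probe 14,15,1,6 → slot 6
746: h=6, probe 6,7 → slot 7
531: h=14, probe 14,15,1,6,13 → slot 13
142: h=11 → slot 11
Table: [., 497, ., ., ., 486, 191, 746, ., ., ., 142, ., 531, 803, 400, .]

746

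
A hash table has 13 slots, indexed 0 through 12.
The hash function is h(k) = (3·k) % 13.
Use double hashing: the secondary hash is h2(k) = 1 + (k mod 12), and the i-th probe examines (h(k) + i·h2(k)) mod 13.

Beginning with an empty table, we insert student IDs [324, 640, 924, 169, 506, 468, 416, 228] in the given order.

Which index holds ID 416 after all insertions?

Insert 324: h=10, slot 10 empty → index 10.
Insert 640: h=9, slot 9 empty → index 9.
Insert 924: h=3, slot 3 empty → index 3.
Insert 169: h=0, slot 0 empty → index 0.
Insert 506: h=10, h2=3, slots 10,0,3 occupied → index 6.
Insert 468: h=0, h2=1, slot 0 occupied → index 1.
Insert 416: h=0, h2=9, slots 0,9 occupied → index 5.
Insert 228: h=8, slot 8 empty → index 8.
Table: [169, 468, —, 924, —, 416, 506, —, 228, 640, 324, —, —]

5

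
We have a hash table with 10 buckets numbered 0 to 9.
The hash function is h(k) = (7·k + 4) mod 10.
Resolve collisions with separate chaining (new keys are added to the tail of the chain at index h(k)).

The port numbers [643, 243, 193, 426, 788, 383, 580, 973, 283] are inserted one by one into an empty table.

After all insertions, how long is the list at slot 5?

Insert 643: h=5, bucket 5 empty -> new chain.
Insert 243: h=5, bucket 5 nonempty -> append to chain.
Insert 193: h=5, bucket 5 nonempty -> append to chain.
Insert 426: h=6, bucket 6 empty -> new chain.
Insert 788: h=0, bucket 0 empty -> new chain.
Insert 383: h=5, bucket 5 nonempty -> append to chain.
Insert 580: h=4, bucket 4 empty -> new chain.
Insert 973: h=5, bucket 5 nonempty -> append to chain.
Insert 283: h=5, bucket 5 nonempty -> append to chain.
Final buckets:
0: 788
1: _
2: _
3: _
4: 580
5: 643 -> 243 -> 193 -> 383 -> 973 -> 283
6: 426
7: _
8: _
9: _

6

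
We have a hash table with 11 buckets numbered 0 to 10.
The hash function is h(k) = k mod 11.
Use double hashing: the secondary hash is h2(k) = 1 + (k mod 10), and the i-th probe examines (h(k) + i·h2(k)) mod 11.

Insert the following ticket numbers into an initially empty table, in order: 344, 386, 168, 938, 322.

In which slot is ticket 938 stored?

344 hashes to 3; slot 3 is free → place at 3.
386 hashes to 1; slot 1 is free → place at 1.
168 hashes to 3, h2=9; 3,1 taken → place at 10.
938 hashes to 3, h2=9; 3,1,10 taken → place at 8.
322 hashes to 3, h2=3; 3 taken → place at 6.
Table: [—, 386, —, 344, —, —, 322, —, 938, —, 168]

8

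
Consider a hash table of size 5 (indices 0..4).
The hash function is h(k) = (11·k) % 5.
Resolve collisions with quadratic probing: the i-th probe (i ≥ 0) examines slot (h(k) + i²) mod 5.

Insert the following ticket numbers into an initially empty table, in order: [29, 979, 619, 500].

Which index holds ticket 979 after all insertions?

Insert 29: h=4, slot 4 empty -> index 4.
Insert 979: h=4, slot 4 occupied -> index 0.
Insert 619: h=4, slots 4,0 occupied -> index 3.
Insert 500: h=0, slot 0 occupied -> index 1.
Table: [979, 500, ∅, 619, 29]

0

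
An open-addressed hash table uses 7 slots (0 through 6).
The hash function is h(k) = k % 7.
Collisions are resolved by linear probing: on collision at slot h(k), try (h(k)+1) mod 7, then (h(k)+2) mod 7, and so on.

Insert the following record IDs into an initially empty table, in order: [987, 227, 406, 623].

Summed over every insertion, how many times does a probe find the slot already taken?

3

987: h=0 → slot 0
227: h=3 → slot 3
406: h=0, probe 0,1 → slot 1
623: h=0, probe 0,1,2 → slot 2
Table: [987, 406, 623, 227, _, _, _]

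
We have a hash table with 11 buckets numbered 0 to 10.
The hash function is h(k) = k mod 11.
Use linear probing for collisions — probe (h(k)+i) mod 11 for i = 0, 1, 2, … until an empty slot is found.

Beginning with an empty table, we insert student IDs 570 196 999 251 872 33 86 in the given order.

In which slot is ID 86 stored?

570: h=9 -> slot 9
196: h=9, probe 9,10 -> slot 10
999: h=9, probe 9,10,0 -> slot 0
251: h=9, probe 9,10,0,1 -> slot 1
872: h=3 -> slot 3
33: h=0, probe 0,1,2 -> slot 2
86: h=9, probe 9,10,0,1,2,3,4 -> slot 4
Table: [999, 251, 33, 872, 86, —, —, —, —, 570, 196]

4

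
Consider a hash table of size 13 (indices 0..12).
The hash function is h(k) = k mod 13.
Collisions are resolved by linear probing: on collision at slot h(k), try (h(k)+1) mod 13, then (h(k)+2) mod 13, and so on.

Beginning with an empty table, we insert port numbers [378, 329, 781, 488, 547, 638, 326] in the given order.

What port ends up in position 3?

378 hashes to 1; slot 1 is free => place at 1.
329 hashes to 4; slot 4 is free => place at 4.
781 hashes to 1; 1 taken => place at 2.
488 hashes to 7; slot 7 is free => place at 7.
547 hashes to 1; 1,2 taken => place at 3.
638 hashes to 1; 1,2,3,4 taken => place at 5.
326 hashes to 1; 1,2,3,4,5 taken => place at 6.
Table: [_, 378, 781, 547, 329, 638, 326, 488, _, _, _, _, _]

547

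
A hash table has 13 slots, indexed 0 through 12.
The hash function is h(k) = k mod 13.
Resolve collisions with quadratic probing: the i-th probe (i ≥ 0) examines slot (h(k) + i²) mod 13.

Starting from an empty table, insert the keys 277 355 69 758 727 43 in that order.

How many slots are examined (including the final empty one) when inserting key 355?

2

277 hashes to 4; slot 4 is free => place at 4.
355 hashes to 4; 4 taken => place at 5.
69 hashes to 4; 4,5 taken => place at 8.
758 hashes to 4; 4,5,8 taken => place at 0.
727 hashes to 12; slot 12 is free => place at 12.
43 hashes to 4; 4,5,8,0 taken => place at 7.
Table: [758, —, —, —, 277, 355, —, 43, 69, —, —, —, 727]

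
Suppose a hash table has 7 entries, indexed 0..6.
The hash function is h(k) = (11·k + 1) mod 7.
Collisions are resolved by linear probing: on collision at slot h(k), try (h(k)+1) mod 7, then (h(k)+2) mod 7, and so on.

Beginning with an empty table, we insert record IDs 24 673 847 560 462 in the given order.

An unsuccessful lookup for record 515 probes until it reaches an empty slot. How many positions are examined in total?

24: h=6 -> slot 6
673: h=5 -> slot 5
847: h=1 -> slot 1
560: h=1, probe 1,2 -> slot 2
462: h=1, probe 1,2,3 -> slot 3
Table: [—, 847, 560, 462, —, 673, 24]
Lookup 515: h=3, probe 3,4 → slot 4 empty, not found.

2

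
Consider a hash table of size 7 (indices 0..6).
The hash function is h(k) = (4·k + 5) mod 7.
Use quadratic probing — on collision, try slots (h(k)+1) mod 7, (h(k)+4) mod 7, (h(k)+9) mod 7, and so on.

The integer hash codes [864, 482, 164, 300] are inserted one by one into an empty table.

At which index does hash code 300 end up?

2

864 hashes to 3; slot 3 is free → place at 3.
482 hashes to 1; slot 1 is free → place at 1.
164 hashes to 3; 3 taken → place at 4.
300 hashes to 1; 1 taken → place at 2.
Table: [∅, 482, 300, 864, 164, ∅, ∅]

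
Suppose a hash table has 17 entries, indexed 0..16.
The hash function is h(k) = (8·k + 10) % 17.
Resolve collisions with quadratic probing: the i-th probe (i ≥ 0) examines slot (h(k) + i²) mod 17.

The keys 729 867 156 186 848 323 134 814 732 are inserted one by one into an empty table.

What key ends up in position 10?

729 hashes to 11; slot 11 is free → place at 11.
867 hashes to 10; slot 10 is free → place at 10.
156 hashes to 0; slot 0 is free → place at 0.
186 hashes to 2; slot 2 is free → place at 2.
848 hashes to 11; 11 taken → place at 12.
323 hashes to 10; 10,11 taken → place at 14.
134 hashes to 11; 11,12 taken → place at 15.
814 hashes to 11; 11,12,15 taken → place at 3.
732 hashes to 1; slot 1 is free → place at 1.
Table: [156, 732, 186, 814, _, _, _, _, _, _, 867, 729, 848, _, 323, 134, _]

867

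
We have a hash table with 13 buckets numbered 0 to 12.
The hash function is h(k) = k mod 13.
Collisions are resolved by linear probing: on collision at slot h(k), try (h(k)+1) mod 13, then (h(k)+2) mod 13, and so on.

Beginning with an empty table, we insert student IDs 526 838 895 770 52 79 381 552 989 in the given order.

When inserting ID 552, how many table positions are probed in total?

526: h=6 → slot 6
838: h=6, probe 6,7 → slot 7
895: h=11 → slot 11
770: h=3 → slot 3
52: h=0 → slot 0
79: h=1 → slot 1
381: h=4 → slot 4
552: h=6, probe 6,7,8 → slot 8
989: h=1, probe 1,2 → slot 2
Table: [52, 79, 989, 770, 381, ., 526, 838, 552, ., ., 895, .]

3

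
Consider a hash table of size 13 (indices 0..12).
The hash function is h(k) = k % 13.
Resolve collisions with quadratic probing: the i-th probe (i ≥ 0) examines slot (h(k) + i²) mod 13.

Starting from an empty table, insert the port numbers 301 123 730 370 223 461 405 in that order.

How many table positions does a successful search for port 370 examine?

301 hashes to 2; slot 2 is free -> place at 2.
123 hashes to 6; slot 6 is free -> place at 6.
730 hashes to 2; 2 taken -> place at 3.
370 hashes to 6; 6 taken -> place at 7.
223 hashes to 2; 2,3,6 taken -> place at 11.
461 hashes to 6; 6,7 taken -> place at 10.
405 hashes to 2; 2,3,6,11 taken -> place at 5.
Table: [_, _, 301, 730, _, 405, 123, 370, _, _, 461, 223, _]
Lookup 370: h=6, probe 6,7 → found at 7.

2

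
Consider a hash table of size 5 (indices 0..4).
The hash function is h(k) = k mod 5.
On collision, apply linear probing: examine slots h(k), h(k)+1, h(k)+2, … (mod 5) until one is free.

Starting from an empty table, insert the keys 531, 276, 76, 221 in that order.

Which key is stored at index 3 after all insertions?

531 hashes to 1; slot 1 is free -> place at 1.
276 hashes to 1; 1 taken -> place at 2.
76 hashes to 1; 1,2 taken -> place at 3.
221 hashes to 1; 1,2,3 taken -> place at 4.
Table: [-, 531, 276, 76, 221]

76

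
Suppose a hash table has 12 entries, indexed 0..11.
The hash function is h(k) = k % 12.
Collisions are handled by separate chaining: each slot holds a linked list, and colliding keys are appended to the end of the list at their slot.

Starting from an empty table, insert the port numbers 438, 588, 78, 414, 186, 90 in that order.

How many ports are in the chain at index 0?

Insert 438: h=6, bucket 6 empty -> new chain.
Insert 588: h=0, bucket 0 empty -> new chain.
Insert 78: h=6, bucket 6 nonempty -> append to chain.
Insert 414: h=6, bucket 6 nonempty -> append to chain.
Insert 186: h=6, bucket 6 nonempty -> append to chain.
Insert 90: h=6, bucket 6 nonempty -> append to chain.
Final buckets:
0: 588
1: —
2: —
3: —
4: —
5: —
6: 438 -> 78 -> 414 -> 186 -> 90
7: —
8: —
9: —
10: —
11: —

1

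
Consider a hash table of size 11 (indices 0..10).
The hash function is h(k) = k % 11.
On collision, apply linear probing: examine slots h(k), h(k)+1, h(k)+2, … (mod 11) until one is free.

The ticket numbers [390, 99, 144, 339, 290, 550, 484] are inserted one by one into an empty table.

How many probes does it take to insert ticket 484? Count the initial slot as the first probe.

Insert 390: h=5, slot 5 empty -> index 5.
Insert 99: h=0, slot 0 empty -> index 0.
Insert 144: h=1, slot 1 empty -> index 1.
Insert 339: h=9, slot 9 empty -> index 9.
Insert 290: h=4, slot 4 empty -> index 4.
Insert 550: h=0, slots 0,1 occupied -> index 2.
Insert 484: h=0, slots 0,1,2 occupied -> index 3.
Table: [99, 144, 550, 484, 290, 390, ∅, ∅, ∅, 339, ∅]

4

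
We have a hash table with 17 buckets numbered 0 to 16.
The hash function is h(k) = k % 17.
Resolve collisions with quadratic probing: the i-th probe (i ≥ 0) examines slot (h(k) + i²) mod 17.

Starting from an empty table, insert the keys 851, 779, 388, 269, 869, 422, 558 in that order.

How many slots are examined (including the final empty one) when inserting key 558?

6

Insert 851: h=1, slot 1 empty -> index 1.
Insert 779: h=14, slot 14 empty -> index 14.
Insert 388: h=14, slot 14 occupied -> index 15.
Insert 269: h=14, slots 14,15,1 occupied -> index 6.
Insert 869: h=2, slot 2 empty -> index 2.
Insert 422: h=14, slots 14,15,1,6 occupied -> index 13.
Insert 558: h=14, slots 14,15,1,6,13 occupied -> index 5.
Table: [., 851, 869, ., ., 558, 269, ., ., ., ., ., ., 422, 779, 388, .]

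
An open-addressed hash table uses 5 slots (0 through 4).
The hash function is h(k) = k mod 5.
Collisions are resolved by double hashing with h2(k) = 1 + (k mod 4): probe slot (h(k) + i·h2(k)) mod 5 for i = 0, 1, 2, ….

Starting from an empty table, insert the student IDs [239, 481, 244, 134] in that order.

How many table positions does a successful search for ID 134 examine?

2

Insert 239: h=4, slot 4 empty -> index 4.
Insert 481: h=1, slot 1 empty -> index 1.
Insert 244: h=4, h2=1, slot 4 occupied -> index 0.
Insert 134: h=4, h2=3, slot 4 occupied -> index 2.
Table: [244, 481, 134, ∅, 239]
Lookup 134: h=4, h2=3, probe 4,2 → found at 2.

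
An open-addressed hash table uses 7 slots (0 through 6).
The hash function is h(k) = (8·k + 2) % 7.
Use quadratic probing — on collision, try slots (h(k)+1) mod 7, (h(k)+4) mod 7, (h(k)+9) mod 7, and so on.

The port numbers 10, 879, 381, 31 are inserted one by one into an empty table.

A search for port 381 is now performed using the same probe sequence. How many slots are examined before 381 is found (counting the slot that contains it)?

10: h=5 → slot 5
879: h=6 → slot 6
381: h=5, probe 5,6,2 → slot 2
31: h=5, probe 5,6,2,0 → slot 0
Table: [31, ∅, 381, ∅, ∅, 10, 879]
Lookup 381: h=5, probe 5,6,2 → found at 2.

3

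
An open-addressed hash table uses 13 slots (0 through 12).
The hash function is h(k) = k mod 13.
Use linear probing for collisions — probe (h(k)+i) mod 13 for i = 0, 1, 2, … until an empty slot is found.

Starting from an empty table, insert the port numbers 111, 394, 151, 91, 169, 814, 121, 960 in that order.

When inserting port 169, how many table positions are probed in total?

111: h=7 → slot 7
394: h=4 → slot 4
151: h=8 → slot 8
91: h=0 → slot 0
169: h=0, probe 0,1 → slot 1
814: h=8, probe 8,9 → slot 9
121: h=4, probe 4,5 → slot 5
960: h=11 → slot 11
Table: [91, 169, —, —, 394, 121, —, 111, 151, 814, —, 960, —]

2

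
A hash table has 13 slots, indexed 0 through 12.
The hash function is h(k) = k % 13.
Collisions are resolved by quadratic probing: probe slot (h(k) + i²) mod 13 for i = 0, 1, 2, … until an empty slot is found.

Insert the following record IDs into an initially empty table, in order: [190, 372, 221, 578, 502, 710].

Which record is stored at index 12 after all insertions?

Insert 190: h=8, slot 8 empty => index 8.
Insert 372: h=8, slot 8 occupied => index 9.
Insert 221: h=0, slot 0 empty => index 0.
Insert 578: h=6, slot 6 empty => index 6.
Insert 502: h=8, slots 8,9 occupied => index 12.
Insert 710: h=8, slots 8,9,12 occupied => index 4.
Table: [221, —, —, —, 710, —, 578, —, 190, 372, —, —, 502]

502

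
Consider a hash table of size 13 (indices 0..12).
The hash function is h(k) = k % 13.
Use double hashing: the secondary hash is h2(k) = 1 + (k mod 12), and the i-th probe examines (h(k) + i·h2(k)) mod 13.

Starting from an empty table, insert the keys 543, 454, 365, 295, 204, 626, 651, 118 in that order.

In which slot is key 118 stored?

8

543 hashes to 10; slot 10 is free => place at 10.
454 hashes to 12; slot 12 is free => place at 12.
365 hashes to 1; slot 1 is free => place at 1.
295 hashes to 9; slot 9 is free => place at 9.
204 hashes to 9, h2=1; 9,10 taken => place at 11.
626 hashes to 2; slot 2 is free => place at 2.
651 hashes to 1, h2=4; 1 taken => place at 5.
118 hashes to 1, h2=11; 1,12,10 taken => place at 8.
Table: [., 365, 626, ., ., 651, ., ., 118, 295, 543, 204, 454]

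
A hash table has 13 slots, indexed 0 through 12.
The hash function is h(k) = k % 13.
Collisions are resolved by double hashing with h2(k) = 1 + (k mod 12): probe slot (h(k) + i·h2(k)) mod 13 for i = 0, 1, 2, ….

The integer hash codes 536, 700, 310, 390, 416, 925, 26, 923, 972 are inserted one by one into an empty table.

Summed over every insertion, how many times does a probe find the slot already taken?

6

Insert 536: h=3, slot 3 empty → index 3.
Insert 700: h=11, slot 11 empty → index 11.
Insert 310: h=11, h2=11, slot 11 occupied → index 9.
Insert 390: h=0, slot 0 empty → index 0.
Insert 416: h=0, h2=9, slots 0,9 occupied → index 5.
Insert 925: h=2, slot 2 empty → index 2.
Insert 26: h=0, h2=3, slots 0,3 occupied → index 6.
Insert 923: h=0, h2=12, slot 0 occupied → index 12.
Insert 972: h=10, slot 10 empty → index 10.
Table: [390, ., 925, 536, ., 416, 26, ., ., 310, 972, 700, 923]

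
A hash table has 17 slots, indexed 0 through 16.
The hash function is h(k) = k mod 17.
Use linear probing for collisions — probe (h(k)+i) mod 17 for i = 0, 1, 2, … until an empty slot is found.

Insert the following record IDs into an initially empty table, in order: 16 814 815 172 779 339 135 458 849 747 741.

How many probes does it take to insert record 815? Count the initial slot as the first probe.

Insert 16: h=16, slot 16 empty → index 16.
Insert 814: h=15, slot 15 empty → index 15.
Insert 815: h=16, slot 16 occupied → index 0.
Insert 172: h=2, slot 2 empty → index 2.
Insert 779: h=14, slot 14 empty → index 14.
Insert 339: h=16, slots 16,0 occupied → index 1.
Insert 135: h=16, slots 16,0,1,2 occupied → index 3.
Insert 458: h=16, slots 16,0,1,2,3 occupied → index 4.
Insert 849: h=16, slots 16,0,1,2,3,4 occupied → index 5.
Insert 747: h=16, slots 16,0,1,2,3,4,5 occupied → index 6.
Insert 741: h=10, slot 10 empty → index 10.
Table: [815, 339, 172, 135, 458, 849, 747, _, _, _, 741, _, _, _, 779, 814, 16]

2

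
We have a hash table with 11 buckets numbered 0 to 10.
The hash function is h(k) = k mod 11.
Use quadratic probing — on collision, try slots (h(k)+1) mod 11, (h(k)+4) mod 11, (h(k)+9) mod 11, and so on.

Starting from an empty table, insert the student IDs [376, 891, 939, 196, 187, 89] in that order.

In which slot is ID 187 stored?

1

376 hashes to 2; slot 2 is free => place at 2.
891 hashes to 0; slot 0 is free => place at 0.
939 hashes to 4; slot 4 is free => place at 4.
196 hashes to 9; slot 9 is free => place at 9.
187 hashes to 0; 0 taken => place at 1.
89 hashes to 1; 1,2 taken => place at 5.
Table: [891, 187, 376, ., 939, 89, ., ., ., 196, .]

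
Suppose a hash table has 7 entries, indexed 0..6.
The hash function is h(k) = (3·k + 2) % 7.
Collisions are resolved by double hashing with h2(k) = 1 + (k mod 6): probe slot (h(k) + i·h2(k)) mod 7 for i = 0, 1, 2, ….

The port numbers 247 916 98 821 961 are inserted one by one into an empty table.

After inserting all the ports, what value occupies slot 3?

247: h=1 → slot 1
916: h=6 → slot 6
98: h=2 → slot 2
821: h=1, h2=6, probe 1,0 → slot 0
961: h=1, h2=2, probe 1,3 → slot 3
Table: [821, 247, 98, 961, _, _, 916]

961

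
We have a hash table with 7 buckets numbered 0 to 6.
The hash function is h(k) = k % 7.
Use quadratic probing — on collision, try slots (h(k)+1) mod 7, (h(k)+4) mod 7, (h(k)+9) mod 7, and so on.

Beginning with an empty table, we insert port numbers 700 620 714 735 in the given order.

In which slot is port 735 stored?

2

Insert 700: h=0, slot 0 empty => index 0.
Insert 620: h=4, slot 4 empty => index 4.
Insert 714: h=0, slot 0 occupied => index 1.
Insert 735: h=0, slots 0,1,4 occupied => index 2.
Table: [700, 714, 735, —, 620, —, —]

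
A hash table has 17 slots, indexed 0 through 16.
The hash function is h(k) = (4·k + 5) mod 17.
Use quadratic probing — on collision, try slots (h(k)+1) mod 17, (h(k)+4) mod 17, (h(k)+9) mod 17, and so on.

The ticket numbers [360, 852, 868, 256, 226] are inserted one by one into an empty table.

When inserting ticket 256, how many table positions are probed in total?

2

Insert 360: h=0, slot 0 empty -> index 0.
Insert 852: h=13, slot 13 empty -> index 13.
Insert 868: h=9, slot 9 empty -> index 9.
Insert 256: h=9, slot 9 occupied -> index 10.
Insert 226: h=8, slot 8 empty -> index 8.
Table: [360, -, -, -, -, -, -, -, 226, 868, 256, -, -, 852, -, -, -]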